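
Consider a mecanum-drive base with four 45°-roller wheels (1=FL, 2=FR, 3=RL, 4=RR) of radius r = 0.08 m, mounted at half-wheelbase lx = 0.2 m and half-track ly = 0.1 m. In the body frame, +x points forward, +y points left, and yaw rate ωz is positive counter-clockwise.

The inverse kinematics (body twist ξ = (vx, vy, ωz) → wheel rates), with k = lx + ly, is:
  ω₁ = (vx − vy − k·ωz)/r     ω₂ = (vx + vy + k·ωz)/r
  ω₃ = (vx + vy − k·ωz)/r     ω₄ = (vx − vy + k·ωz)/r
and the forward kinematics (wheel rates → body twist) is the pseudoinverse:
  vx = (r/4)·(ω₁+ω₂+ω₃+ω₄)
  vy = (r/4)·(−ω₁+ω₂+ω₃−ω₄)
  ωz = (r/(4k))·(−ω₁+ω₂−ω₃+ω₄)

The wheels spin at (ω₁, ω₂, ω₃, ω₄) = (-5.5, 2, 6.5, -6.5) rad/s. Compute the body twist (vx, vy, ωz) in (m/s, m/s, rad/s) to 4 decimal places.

k = lx + ly = 0.2 + 0.1 = 0.3000
ω₁+ω₂+ω₃+ω₄ = -3.5000  →  vx = (0.08/4)·-3.5000 = -0.0700
−ω₁+ω₂+ω₃−ω₄ = 20.5000  →  vy = (0.08/4)·20.5000 = 0.4100
−ω₁+ω₂−ω₃+ω₄ = -5.5000  →  ωz = (0.08/1.2000)·-5.5000 = -0.3667

(-0.0700, 0.4100, -0.3667)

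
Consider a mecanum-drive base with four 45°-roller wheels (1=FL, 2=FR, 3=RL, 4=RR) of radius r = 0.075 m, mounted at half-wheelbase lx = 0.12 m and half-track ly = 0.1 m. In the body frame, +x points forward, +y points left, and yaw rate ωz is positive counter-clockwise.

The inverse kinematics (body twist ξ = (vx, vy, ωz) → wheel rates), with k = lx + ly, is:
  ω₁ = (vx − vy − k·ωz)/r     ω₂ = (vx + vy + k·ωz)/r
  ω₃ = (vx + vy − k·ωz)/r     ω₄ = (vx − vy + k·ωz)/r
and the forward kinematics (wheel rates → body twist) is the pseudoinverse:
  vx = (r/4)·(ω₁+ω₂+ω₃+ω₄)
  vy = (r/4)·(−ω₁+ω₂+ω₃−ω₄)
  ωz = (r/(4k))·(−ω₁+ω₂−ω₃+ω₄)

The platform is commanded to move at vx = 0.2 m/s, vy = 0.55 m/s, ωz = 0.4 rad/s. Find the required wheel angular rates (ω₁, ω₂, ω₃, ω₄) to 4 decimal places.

(-5.8400, 11.1733, 8.8267, -3.4933)

k = lx + ly = 0.12 + 0.1 = 0.2200;  k·ωz = 0.2200·0.4 = 0.0880
ω₁ (FL) = (vx − vy − k·ωz)/r = -0.4380/0.075 = -5.8400
ω₂ (FR) = (vx + vy + k·ωz)/r = 0.8380/0.075 = 11.1733
ω₃ (RL) = (vx + vy − k·ωz)/r = 0.6620/0.075 = 8.8267
ω₄ (RR) = (vx − vy + k·ωz)/r = -0.2620/0.075 = -3.4933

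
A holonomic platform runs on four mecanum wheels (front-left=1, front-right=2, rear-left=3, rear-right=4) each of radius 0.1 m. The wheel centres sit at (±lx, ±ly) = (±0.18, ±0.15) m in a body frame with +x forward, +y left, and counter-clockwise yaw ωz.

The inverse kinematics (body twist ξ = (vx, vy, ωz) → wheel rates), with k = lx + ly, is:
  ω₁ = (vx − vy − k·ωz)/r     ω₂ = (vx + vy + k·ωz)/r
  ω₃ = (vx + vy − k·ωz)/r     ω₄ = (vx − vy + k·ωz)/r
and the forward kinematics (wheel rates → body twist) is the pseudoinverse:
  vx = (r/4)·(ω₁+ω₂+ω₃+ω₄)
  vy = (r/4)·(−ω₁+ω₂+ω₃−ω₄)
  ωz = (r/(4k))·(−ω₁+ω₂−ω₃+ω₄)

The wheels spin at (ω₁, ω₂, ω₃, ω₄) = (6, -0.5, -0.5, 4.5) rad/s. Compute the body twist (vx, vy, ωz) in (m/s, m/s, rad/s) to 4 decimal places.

k = lx + ly = 0.18 + 0.15 = 0.3300
ω₁+ω₂+ω₃+ω₄ = 9.5000  →  vx = (0.1/4)·9.5000 = 0.2375
−ω₁+ω₂+ω₃−ω₄ = -11.5000  →  vy = (0.1/4)·-11.5000 = -0.2875
−ω₁+ω₂−ω₃+ω₄ = -1.5000  →  ωz = (0.1/1.3200)·-1.5000 = -0.1136

(0.2375, -0.2875, -0.1136)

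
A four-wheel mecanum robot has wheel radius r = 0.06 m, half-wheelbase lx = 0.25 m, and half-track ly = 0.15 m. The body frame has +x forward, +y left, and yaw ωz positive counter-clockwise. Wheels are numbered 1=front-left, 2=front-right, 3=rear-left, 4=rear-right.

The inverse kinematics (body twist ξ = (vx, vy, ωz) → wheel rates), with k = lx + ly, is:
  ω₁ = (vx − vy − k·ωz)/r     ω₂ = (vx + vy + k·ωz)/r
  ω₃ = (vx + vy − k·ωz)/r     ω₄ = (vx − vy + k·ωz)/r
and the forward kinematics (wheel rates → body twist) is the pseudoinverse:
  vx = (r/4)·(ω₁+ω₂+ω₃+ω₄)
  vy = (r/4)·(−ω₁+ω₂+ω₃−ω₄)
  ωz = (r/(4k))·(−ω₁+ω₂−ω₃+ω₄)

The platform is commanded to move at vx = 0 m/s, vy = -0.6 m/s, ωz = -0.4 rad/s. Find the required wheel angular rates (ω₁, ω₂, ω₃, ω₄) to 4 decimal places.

k = lx + ly = 0.25 + 0.15 = 0.4000;  k·ωz = 0.4000·-0.4 = -0.1600
ω₁ (FL) = (vx − vy − k·ωz)/r = 0.7600/0.06 = 12.6667
ω₂ (FR) = (vx + vy + k·ωz)/r = -0.7600/0.06 = -12.6667
ω₃ (RL) = (vx + vy − k·ωz)/r = -0.4400/0.06 = -7.3333
ω₄ (RR) = (vx − vy + k·ωz)/r = 0.4400/0.06 = 7.3333

(12.6667, -12.6667, -7.3333, 7.3333)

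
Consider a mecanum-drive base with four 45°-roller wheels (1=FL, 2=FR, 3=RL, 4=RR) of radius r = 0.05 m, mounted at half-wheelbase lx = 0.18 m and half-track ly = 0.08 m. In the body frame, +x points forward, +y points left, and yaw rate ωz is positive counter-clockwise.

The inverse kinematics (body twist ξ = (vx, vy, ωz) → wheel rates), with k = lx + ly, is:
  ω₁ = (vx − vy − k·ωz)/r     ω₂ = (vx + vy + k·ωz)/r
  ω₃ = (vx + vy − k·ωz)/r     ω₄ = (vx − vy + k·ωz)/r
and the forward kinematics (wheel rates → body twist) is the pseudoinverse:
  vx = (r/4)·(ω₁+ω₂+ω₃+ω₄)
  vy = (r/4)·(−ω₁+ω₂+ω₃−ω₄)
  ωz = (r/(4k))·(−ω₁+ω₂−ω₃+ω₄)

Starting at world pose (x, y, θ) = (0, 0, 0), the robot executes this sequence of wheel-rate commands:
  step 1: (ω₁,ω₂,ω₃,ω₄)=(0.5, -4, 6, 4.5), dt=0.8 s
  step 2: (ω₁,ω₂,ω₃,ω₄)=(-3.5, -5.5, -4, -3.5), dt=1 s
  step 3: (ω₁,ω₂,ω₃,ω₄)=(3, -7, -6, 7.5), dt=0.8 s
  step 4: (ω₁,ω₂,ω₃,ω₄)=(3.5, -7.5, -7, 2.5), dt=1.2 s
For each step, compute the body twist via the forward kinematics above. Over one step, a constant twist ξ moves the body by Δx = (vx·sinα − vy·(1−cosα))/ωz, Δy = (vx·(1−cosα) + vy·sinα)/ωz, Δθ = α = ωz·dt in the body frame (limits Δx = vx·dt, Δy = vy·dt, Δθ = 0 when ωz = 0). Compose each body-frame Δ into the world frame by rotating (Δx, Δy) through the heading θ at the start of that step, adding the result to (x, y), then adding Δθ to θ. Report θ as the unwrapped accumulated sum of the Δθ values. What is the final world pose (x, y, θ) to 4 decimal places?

step 1: ξ=(vx,vy,ωz)=(0.0875, -0.0375, -0.2885), dt=0.8 → body Δ=(0.0659, -0.0378, -0.2308) → world pose (0.0659, -0.0378, -0.2308)
step 2: ξ=(vx,vy,ωz)=(-0.2063, -0.0312, -0.0721), dt=1.0 → body Δ=(-0.2072, -0.0238, -0.0721) → world pose (-0.1412, -0.0135, -0.3029)
step 3: ξ=(vx,vy,ωz)=(-0.0313, -0.2938, 0.1683), dt=0.8 → body Δ=(-0.0091, -0.2360, 0.1346) → world pose (-0.2203, -0.2360, -0.1683)
step 4: ξ=(vx,vy,ωz)=(-0.1063, -0.2563, -0.0721), dt=1.2 → body Δ=(-0.1406, -0.3016, -0.0865) → world pose (-0.4095, -0.5098, -0.2548)

(-0.4095, -0.5098, -0.2548)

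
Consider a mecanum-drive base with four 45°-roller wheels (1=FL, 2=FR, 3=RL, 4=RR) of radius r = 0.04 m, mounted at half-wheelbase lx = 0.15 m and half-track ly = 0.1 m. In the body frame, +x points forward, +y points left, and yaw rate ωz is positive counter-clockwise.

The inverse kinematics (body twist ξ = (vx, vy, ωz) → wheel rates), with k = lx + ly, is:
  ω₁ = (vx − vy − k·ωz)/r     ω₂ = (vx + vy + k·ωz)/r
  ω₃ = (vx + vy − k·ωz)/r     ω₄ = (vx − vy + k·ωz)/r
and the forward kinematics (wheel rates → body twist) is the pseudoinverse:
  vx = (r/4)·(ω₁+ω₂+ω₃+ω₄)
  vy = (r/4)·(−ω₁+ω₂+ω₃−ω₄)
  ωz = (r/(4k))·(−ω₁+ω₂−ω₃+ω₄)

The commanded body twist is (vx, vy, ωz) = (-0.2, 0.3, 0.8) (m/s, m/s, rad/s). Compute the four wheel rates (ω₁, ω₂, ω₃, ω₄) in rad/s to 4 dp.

(-17.5000, 7.5000, -2.5000, -7.5000)

k = lx + ly = 0.15 + 0.1 = 0.2500;  k·ωz = 0.2500·0.8 = 0.2000
ω₁ (FL) = (vx − vy − k·ωz)/r = -0.7000/0.04 = -17.5000
ω₂ (FR) = (vx + vy + k·ωz)/r = 0.3000/0.04 = 7.5000
ω₃ (RL) = (vx + vy − k·ωz)/r = -0.1000/0.04 = -2.5000
ω₄ (RR) = (vx − vy + k·ωz)/r = -0.3000/0.04 = -7.5000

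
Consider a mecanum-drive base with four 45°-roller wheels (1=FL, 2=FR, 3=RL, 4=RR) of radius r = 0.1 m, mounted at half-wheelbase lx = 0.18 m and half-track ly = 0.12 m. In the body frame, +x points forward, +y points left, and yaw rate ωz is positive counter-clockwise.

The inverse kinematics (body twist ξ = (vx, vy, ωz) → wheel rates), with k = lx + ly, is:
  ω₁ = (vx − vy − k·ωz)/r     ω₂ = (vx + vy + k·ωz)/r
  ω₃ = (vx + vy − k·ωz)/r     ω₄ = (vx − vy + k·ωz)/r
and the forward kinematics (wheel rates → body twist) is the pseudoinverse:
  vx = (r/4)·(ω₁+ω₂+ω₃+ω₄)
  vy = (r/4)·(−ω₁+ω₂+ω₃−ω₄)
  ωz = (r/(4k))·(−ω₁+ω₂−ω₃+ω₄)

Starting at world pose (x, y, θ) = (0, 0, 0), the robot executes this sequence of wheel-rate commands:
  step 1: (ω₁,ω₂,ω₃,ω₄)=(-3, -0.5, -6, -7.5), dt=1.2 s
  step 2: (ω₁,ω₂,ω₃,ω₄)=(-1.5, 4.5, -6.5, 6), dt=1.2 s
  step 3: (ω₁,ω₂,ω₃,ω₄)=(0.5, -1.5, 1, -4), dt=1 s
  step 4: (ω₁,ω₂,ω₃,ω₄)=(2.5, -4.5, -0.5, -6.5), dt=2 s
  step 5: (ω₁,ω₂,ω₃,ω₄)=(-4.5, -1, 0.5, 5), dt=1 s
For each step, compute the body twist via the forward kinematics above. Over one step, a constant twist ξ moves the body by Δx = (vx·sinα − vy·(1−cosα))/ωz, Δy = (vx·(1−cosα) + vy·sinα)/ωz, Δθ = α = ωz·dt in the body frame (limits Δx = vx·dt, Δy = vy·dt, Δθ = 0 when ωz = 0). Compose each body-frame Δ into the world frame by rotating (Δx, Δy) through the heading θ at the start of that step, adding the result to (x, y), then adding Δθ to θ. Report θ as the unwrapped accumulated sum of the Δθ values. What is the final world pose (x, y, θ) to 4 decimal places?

step 1: ξ=(vx,vy,ωz)=(-0.4250, 0.1000, 0.0833), dt=1.2 → body Δ=(-0.5151, 0.0943, 0.1000) → world pose (-0.5151, 0.0943, 0.1000)
step 2: ξ=(vx,vy,ωz)=(0.0625, -0.1625, 1.5417), dt=1.2 → body Δ=(0.1734, -0.0496, 1.8500) → world pose (-0.3376, 0.0623, 1.9500)
step 3: ξ=(vx,vy,ωz)=(-0.1000, 0.0750, -0.5833), dt=1.0 → body Δ=(-0.0732, 0.0992, -0.5833) → world pose (-0.4027, -0.0424, 1.3667)
step 4: ξ=(vx,vy,ωz)=(-0.2250, -0.0250, -1.0833), dt=2.0 → body Δ=(-0.2079, 0.3052, -2.1667) → world pose (-0.7436, -0.1842, -0.8000)
step 5: ξ=(vx,vy,ωz)=(0.0000, -0.0250, 0.6667), dt=1.0 → body Δ=(0.0080, -0.0232, 0.6667) → world pose (-0.7547, -0.2061, -0.1333)

(-0.7547, -0.2061, -0.1333)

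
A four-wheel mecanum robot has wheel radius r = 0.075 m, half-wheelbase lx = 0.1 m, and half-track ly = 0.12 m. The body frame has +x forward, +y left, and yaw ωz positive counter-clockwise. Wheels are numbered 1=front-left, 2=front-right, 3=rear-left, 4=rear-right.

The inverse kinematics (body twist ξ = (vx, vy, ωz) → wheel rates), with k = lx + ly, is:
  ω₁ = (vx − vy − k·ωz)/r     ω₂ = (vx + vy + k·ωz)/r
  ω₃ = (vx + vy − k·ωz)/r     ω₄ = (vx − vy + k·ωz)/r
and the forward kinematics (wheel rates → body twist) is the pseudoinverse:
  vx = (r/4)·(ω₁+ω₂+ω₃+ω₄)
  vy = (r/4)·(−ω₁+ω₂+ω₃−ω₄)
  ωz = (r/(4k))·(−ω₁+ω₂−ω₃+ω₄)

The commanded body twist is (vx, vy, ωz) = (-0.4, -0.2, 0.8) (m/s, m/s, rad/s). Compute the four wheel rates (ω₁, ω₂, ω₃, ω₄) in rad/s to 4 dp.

(-5.0133, -5.6533, -10.3467, -0.3200)

k = lx + ly = 0.1 + 0.12 = 0.2200;  k·ωz = 0.2200·0.8 = 0.1760
ω₁ (FL) = (vx − vy − k·ωz)/r = -0.3760/0.075 = -5.0133
ω₂ (FR) = (vx + vy + k·ωz)/r = -0.4240/0.075 = -5.6533
ω₃ (RL) = (vx + vy − k·ωz)/r = -0.7760/0.075 = -10.3467
ω₄ (RR) = (vx − vy + k·ωz)/r = -0.0240/0.075 = -0.3200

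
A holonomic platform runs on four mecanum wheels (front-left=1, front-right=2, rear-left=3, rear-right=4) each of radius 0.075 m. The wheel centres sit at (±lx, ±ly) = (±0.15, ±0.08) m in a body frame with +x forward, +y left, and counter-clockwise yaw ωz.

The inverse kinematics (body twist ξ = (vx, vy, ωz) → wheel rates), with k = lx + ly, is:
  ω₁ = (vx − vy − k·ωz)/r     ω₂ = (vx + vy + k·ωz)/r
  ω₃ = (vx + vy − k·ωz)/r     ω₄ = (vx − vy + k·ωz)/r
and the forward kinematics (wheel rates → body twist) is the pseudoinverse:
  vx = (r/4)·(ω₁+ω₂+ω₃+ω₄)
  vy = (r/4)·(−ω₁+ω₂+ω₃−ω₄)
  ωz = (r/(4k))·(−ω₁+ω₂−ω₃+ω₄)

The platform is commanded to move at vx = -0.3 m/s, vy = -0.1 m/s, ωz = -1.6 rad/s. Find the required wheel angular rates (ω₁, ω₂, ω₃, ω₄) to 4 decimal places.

(2.2400, -10.2400, -0.4267, -7.5733)

k = lx + ly = 0.15 + 0.08 = 0.2300;  k·ωz = 0.2300·-1.6 = -0.3680
ω₁ (FL) = (vx − vy − k·ωz)/r = 0.1680/0.075 = 2.2400
ω₂ (FR) = (vx + vy + k·ωz)/r = -0.7680/0.075 = -10.2400
ω₃ (RL) = (vx + vy − k·ωz)/r = -0.0320/0.075 = -0.4267
ω₄ (RR) = (vx − vy + k·ωz)/r = -0.5680/0.075 = -7.5733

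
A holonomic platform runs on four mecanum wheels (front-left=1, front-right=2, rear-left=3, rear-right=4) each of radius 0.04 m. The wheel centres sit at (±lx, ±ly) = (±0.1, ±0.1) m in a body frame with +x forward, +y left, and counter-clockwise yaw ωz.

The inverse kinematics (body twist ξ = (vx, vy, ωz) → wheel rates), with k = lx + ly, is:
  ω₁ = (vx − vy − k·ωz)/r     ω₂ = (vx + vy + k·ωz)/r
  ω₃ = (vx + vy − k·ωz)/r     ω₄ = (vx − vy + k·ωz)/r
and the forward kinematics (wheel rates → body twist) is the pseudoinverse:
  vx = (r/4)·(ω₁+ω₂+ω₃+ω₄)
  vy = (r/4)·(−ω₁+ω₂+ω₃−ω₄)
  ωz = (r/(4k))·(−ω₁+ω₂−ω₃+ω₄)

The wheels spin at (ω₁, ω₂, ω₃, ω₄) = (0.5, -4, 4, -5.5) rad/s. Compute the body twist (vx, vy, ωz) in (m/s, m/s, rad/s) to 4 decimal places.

k = lx + ly = 0.1 + 0.1 = 0.2000
ω₁+ω₂+ω₃+ω₄ = -5.0000  →  vx = (0.04/4)·-5.0000 = -0.0500
−ω₁+ω₂+ω₃−ω₄ = 5.0000  →  vy = (0.04/4)·5.0000 = 0.0500
−ω₁+ω₂−ω₃+ω₄ = -14.0000  →  ωz = (0.04/0.8000)·-14.0000 = -0.7000

(-0.0500, 0.0500, -0.7000)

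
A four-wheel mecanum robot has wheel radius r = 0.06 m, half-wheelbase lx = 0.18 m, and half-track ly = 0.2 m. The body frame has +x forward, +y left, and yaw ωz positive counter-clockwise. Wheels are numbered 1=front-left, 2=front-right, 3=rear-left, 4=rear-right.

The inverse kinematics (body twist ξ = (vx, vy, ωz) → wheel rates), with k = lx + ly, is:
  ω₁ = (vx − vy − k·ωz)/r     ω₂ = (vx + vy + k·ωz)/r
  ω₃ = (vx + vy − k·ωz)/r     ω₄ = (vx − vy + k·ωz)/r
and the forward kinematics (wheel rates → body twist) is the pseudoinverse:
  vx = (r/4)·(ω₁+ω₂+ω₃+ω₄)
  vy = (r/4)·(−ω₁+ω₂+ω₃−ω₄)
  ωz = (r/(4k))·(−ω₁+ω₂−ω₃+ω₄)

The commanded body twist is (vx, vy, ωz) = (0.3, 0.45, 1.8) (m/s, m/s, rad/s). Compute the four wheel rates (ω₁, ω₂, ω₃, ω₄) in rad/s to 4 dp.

k = lx + ly = 0.18 + 0.2 = 0.3800;  k·ωz = 0.3800·1.8 = 0.6840
ω₁ (FL) = (vx − vy − k·ωz)/r = -0.8340/0.06 = -13.9000
ω₂ (FR) = (vx + vy + k·ωz)/r = 1.4340/0.06 = 23.9000
ω₃ (RL) = (vx + vy − k·ωz)/r = 0.0660/0.06 = 1.1000
ω₄ (RR) = (vx − vy + k·ωz)/r = 0.5340/0.06 = 8.9000

(-13.9000, 23.9000, 1.1000, 8.9000)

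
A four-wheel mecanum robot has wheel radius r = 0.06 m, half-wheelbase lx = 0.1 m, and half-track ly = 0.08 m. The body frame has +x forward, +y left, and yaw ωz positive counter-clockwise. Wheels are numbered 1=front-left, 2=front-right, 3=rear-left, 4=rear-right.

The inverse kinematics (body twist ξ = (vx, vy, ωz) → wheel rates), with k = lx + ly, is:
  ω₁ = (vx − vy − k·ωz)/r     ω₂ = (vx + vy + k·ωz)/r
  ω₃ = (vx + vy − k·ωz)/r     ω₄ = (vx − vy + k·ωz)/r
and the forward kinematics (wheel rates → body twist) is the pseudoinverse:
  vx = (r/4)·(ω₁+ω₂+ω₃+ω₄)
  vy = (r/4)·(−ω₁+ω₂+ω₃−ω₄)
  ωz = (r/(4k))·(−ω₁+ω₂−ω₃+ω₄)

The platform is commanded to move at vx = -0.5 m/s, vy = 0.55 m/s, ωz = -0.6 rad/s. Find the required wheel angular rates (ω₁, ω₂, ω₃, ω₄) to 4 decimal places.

(-15.7000, -0.9667, 2.6333, -19.3000)

k = lx + ly = 0.1 + 0.08 = 0.1800;  k·ωz = 0.1800·-0.6 = -0.1080
ω₁ (FL) = (vx − vy − k·ωz)/r = -0.9420/0.06 = -15.7000
ω₂ (FR) = (vx + vy + k·ωz)/r = -0.0580/0.06 = -0.9667
ω₃ (RL) = (vx + vy − k·ωz)/r = 0.1580/0.06 = 2.6333
ω₄ (RR) = (vx − vy + k·ωz)/r = -1.1580/0.06 = -19.3000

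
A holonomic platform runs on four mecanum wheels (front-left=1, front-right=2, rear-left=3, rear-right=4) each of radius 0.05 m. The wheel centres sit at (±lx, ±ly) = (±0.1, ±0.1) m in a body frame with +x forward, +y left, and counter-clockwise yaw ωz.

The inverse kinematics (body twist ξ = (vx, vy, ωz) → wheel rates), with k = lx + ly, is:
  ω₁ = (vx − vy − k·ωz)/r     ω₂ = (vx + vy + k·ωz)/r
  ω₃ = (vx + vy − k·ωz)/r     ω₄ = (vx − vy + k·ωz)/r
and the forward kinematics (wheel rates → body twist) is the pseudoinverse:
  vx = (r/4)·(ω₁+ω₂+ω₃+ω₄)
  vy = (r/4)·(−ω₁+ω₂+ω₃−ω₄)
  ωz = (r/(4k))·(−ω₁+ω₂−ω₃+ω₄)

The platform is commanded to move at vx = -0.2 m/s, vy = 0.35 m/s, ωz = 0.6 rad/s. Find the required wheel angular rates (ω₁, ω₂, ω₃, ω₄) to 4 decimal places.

k = lx + ly = 0.1 + 0.1 = 0.2000;  k·ωz = 0.2000·0.6 = 0.1200
ω₁ (FL) = (vx − vy − k·ωz)/r = -0.6700/0.05 = -13.4000
ω₂ (FR) = (vx + vy + k·ωz)/r = 0.2700/0.05 = 5.4000
ω₃ (RL) = (vx + vy − k·ωz)/r = 0.0300/0.05 = 0.6000
ω₄ (RR) = (vx − vy + k·ωz)/r = -0.4300/0.05 = -8.6000

(-13.4000, 5.4000, 0.6000, -8.6000)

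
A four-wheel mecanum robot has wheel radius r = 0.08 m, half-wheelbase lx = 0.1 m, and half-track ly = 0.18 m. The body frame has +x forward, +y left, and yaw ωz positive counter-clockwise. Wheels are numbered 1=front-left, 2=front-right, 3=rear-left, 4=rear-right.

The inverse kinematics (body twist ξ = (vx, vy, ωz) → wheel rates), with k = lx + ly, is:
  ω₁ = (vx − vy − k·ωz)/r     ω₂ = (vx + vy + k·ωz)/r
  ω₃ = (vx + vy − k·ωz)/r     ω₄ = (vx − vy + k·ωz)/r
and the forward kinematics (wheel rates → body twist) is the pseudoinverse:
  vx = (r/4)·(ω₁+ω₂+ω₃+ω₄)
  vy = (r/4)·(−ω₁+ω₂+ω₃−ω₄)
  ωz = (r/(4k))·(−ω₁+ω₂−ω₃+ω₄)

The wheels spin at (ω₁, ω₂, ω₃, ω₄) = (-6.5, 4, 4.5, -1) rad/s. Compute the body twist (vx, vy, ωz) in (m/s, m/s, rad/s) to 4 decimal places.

(0.0200, 0.3200, 0.3571)

k = lx + ly = 0.1 + 0.18 = 0.2800
ω₁+ω₂+ω₃+ω₄ = 1.0000  →  vx = (0.08/4)·1.0000 = 0.0200
−ω₁+ω₂+ω₃−ω₄ = 16.0000  →  vy = (0.08/4)·16.0000 = 0.3200
−ω₁+ω₂−ω₃+ω₄ = 5.0000  →  ωz = (0.08/1.1200)·5.0000 = 0.3571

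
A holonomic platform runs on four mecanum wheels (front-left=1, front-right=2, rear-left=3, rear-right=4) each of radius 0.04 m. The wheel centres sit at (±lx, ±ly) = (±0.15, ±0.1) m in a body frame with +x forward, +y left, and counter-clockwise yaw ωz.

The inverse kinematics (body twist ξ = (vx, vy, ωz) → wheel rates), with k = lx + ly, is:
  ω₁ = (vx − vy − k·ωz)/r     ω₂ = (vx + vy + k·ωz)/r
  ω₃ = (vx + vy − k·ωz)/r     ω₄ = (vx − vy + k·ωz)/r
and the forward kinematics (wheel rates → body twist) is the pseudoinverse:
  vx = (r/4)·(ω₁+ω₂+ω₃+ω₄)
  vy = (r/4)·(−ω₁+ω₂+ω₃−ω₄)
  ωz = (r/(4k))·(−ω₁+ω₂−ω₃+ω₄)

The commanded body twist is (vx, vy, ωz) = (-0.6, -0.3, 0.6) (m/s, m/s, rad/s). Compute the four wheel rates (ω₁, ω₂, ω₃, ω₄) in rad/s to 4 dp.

k = lx + ly = 0.15 + 0.1 = 0.2500;  k·ωz = 0.2500·0.6 = 0.1500
ω₁ (FL) = (vx − vy − k·ωz)/r = -0.4500/0.04 = -11.2500
ω₂ (FR) = (vx + vy + k·ωz)/r = -0.7500/0.04 = -18.7500
ω₃ (RL) = (vx + vy − k·ωz)/r = -1.0500/0.04 = -26.2500
ω₄ (RR) = (vx − vy + k·ωz)/r = -0.1500/0.04 = -3.7500

(-11.2500, -18.7500, -26.2500, -3.7500)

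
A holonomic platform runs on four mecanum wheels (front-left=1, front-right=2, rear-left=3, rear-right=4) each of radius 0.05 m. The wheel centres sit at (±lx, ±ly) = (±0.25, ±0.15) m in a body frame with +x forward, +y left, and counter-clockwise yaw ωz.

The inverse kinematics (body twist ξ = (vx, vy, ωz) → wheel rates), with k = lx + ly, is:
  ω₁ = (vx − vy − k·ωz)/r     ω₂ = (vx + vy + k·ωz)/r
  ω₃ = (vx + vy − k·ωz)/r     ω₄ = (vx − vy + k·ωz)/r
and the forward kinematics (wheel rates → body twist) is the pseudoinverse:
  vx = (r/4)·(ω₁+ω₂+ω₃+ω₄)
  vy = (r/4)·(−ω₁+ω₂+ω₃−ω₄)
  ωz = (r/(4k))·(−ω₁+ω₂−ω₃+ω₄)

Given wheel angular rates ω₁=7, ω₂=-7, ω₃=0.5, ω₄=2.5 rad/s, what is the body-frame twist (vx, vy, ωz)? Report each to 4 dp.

k = lx + ly = 0.25 + 0.15 = 0.4000
ω₁+ω₂+ω₃+ω₄ = 3.0000  →  vx = (0.05/4)·3.0000 = 0.0375
−ω₁+ω₂+ω₃−ω₄ = -16.0000  →  vy = (0.05/4)·-16.0000 = -0.2000
−ω₁+ω₂−ω₃+ω₄ = -12.0000  →  ωz = (0.05/1.6000)·-12.0000 = -0.3750

(0.0375, -0.2000, -0.3750)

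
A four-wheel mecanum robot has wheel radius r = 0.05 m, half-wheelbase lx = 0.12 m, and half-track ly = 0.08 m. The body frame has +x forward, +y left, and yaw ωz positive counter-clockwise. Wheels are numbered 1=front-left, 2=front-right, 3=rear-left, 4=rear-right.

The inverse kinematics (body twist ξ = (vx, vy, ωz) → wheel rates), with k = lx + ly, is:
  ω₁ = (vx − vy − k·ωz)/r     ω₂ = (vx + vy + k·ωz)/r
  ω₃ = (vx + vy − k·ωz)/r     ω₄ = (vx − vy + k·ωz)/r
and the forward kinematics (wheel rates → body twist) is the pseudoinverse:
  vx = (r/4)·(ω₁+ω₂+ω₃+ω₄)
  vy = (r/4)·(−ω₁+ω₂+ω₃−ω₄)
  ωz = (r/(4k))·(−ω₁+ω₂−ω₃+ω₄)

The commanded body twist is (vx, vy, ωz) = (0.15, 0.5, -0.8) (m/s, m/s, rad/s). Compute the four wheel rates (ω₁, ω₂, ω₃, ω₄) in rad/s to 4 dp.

k = lx + ly = 0.12 + 0.08 = 0.2000;  k·ωz = 0.2000·-0.8 = -0.1600
ω₁ (FL) = (vx − vy − k·ωz)/r = -0.1900/0.05 = -3.8000
ω₂ (FR) = (vx + vy + k·ωz)/r = 0.4900/0.05 = 9.8000
ω₃ (RL) = (vx + vy − k·ωz)/r = 0.8100/0.05 = 16.2000
ω₄ (RR) = (vx − vy + k·ωz)/r = -0.5100/0.05 = -10.2000

(-3.8000, 9.8000, 16.2000, -10.2000)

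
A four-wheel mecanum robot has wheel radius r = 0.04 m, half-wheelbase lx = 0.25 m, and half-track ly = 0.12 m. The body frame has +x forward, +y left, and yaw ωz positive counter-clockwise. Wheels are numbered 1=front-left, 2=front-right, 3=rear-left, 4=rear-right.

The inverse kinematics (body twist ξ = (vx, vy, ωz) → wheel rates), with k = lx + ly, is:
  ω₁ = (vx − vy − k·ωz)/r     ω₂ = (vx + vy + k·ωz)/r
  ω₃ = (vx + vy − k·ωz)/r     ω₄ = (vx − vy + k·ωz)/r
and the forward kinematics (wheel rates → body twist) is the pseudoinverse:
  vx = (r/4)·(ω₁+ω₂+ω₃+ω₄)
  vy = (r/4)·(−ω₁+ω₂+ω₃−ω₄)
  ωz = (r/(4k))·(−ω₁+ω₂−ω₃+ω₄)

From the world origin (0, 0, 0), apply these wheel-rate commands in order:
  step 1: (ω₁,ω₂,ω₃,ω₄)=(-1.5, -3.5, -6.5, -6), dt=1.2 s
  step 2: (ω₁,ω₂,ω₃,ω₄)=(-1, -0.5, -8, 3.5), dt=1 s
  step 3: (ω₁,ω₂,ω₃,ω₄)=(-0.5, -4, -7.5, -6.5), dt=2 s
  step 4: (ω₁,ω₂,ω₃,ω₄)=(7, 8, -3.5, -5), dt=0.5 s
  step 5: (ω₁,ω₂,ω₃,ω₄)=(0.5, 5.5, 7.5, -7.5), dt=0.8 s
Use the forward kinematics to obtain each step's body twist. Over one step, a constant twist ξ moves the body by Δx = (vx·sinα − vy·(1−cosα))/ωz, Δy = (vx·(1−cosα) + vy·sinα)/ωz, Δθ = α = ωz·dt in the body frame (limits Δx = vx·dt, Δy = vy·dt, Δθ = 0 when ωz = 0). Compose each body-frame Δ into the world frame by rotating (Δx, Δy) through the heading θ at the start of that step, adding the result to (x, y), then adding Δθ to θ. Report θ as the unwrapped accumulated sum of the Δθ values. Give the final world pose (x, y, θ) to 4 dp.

(-0.5265, -0.1271, -0.0824)

step 1: ξ=(vx,vy,ωz)=(-0.1750, -0.0250, -0.0405), dt=1.2 → body Δ=(-0.2106, -0.0249, -0.0486) → world pose (-0.2106, -0.0249, -0.0486)
step 2: ξ=(vx,vy,ωz)=(-0.0600, -0.1100, 0.3243), dt=1.0 → body Δ=(-0.0413, -0.1177, 0.3243) → world pose (-0.2576, -0.1405, 0.2757)
step 3: ξ=(vx,vy,ωz)=(-0.1850, -0.0450, -0.0676), dt=2.0 → body Δ=(-0.3749, -0.0648, -0.1351) → world pose (-0.6008, -0.3048, 0.1405)
step 4: ξ=(vx,vy,ωz)=(0.0650, 0.0250, -0.0135), dt=0.5 → body Δ=(0.0325, 0.0124, -0.0068) → world pose (-0.5703, -0.2880, 0.1338)
step 5: ξ=(vx,vy,ωz)=(0.0600, 0.2000, -0.2703), dt=0.8 → body Δ=(0.0649, 0.1536, -0.2162) → world pose (-0.5265, -0.1271, -0.0824)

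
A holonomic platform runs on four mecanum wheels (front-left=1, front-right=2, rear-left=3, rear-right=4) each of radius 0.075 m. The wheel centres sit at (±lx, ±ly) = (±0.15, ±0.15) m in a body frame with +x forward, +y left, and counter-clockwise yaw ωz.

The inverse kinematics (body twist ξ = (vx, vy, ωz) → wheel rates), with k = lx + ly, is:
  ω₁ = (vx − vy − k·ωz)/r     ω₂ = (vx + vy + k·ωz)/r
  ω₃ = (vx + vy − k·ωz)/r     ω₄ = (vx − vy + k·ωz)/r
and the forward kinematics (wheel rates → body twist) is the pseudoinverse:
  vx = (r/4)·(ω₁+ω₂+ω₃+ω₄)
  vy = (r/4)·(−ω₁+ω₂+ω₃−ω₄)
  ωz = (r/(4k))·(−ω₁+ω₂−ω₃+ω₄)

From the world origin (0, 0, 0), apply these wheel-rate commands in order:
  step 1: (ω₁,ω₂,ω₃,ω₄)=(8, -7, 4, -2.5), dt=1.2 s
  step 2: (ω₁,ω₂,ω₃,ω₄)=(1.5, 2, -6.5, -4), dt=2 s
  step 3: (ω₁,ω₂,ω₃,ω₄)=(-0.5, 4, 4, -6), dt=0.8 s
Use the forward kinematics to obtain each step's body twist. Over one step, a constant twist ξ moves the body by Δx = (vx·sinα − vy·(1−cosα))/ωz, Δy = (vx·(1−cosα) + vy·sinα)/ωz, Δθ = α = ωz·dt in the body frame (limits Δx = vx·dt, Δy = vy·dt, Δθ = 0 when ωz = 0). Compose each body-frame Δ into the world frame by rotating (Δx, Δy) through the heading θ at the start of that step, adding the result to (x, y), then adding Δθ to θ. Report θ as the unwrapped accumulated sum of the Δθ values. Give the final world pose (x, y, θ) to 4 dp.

step 1: ξ=(vx,vy,ωz)=(0.0469, -0.1594, -1.3438), dt=1.2 → body Δ=(-0.0887, -0.1548, -1.6125) → world pose (-0.0887, -0.1548, -1.6125)
step 2: ξ=(vx,vy,ωz)=(-0.1313, -0.0375, 0.1875), dt=2.0 → body Δ=(-0.2425, -0.1219, 0.3750) → world pose (-0.2004, 0.0925, -1.2375)
step 3: ξ=(vx,vy,ωz)=(0.0281, 0.2719, -0.3438), dt=0.8 → body Δ=(0.0519, 0.2117, -0.2750) → world pose (0.0167, 0.1127, -1.5125)

(0.0167, 0.1127, -1.5125)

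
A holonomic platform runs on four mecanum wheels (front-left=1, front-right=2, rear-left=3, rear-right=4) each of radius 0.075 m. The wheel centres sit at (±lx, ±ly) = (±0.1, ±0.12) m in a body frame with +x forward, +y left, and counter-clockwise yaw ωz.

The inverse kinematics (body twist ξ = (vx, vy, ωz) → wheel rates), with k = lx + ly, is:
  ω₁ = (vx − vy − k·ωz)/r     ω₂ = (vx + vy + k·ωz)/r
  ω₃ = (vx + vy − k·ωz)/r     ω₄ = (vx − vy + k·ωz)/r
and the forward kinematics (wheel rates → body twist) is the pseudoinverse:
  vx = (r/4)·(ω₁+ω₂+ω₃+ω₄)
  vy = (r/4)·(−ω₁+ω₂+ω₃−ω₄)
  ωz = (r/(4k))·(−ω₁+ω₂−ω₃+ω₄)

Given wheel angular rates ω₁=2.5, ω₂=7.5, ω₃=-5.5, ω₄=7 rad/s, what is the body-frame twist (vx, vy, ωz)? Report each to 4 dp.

k = lx + ly = 0.1 + 0.12 = 0.2200
ω₁+ω₂+ω₃+ω₄ = 11.5000  →  vx = (0.075/4)·11.5000 = 0.2156
−ω₁+ω₂+ω₃−ω₄ = -7.5000  →  vy = (0.075/4)·-7.5000 = -0.1406
−ω₁+ω₂−ω₃+ω₄ = 17.5000  →  ωz = (0.075/0.8800)·17.5000 = 1.4915

(0.2156, -0.1406, 1.4915)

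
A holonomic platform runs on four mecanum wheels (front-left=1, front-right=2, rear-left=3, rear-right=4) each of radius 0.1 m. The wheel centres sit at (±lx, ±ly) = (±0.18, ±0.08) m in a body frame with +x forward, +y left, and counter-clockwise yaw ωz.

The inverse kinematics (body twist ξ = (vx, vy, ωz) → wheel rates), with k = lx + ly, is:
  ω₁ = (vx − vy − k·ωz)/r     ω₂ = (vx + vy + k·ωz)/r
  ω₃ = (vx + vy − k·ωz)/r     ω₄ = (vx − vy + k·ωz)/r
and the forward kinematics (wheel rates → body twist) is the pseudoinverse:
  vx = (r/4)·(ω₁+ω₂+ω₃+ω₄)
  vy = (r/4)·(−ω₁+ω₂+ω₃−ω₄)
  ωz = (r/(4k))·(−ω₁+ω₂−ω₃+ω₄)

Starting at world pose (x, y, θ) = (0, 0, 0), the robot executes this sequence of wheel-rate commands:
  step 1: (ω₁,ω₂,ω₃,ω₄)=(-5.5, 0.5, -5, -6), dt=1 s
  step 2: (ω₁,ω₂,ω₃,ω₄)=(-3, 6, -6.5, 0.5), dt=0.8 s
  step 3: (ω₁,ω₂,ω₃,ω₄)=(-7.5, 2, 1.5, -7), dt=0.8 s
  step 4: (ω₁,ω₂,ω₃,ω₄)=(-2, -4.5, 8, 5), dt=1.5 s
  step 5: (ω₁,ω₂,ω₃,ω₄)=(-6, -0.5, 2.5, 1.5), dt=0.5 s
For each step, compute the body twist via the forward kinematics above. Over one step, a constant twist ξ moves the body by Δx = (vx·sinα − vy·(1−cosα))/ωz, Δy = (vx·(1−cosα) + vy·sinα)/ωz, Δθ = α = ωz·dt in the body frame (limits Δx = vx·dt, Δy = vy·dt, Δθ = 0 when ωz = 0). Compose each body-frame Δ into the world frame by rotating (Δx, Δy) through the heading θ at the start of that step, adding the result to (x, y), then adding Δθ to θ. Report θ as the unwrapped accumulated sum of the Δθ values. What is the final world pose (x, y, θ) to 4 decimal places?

(-0.8622, 0.0061, 1.2115)

step 1: ξ=(vx,vy,ωz)=(-0.4000, 0.1750, 0.4808), dt=1.0 → body Δ=(-0.4260, 0.0740, 0.4808) → world pose (-0.4260, 0.0740, 0.4808)
step 2: ξ=(vx,vy,ωz)=(-0.0750, 0.0500, 1.5385), dt=0.8 → body Δ=(-0.0676, -0.0019, 1.2308) → world pose (-0.4851, 0.0411, 1.7115)
step 3: ξ=(vx,vy,ωz)=(-0.2750, 0.4500, 0.0962), dt=0.8 → body Δ=(-0.2336, 0.3512, 0.0769) → world pose (-0.8001, -0.2395, 1.7885)
step 4: ξ=(vx,vy,ωz)=(0.1625, 0.0125, -0.5288), dt=1.5 → body Δ=(0.2260, -0.0749, -0.7933) → world pose (-0.7758, -0.0026, 0.9952)
step 5: ξ=(vx,vy,ωz)=(-0.0625, 0.1625, 0.4327), dt=0.5 → body Δ=(-0.0398, 0.0773, 0.2163) → world pose (-0.8622, 0.0061, 1.2115)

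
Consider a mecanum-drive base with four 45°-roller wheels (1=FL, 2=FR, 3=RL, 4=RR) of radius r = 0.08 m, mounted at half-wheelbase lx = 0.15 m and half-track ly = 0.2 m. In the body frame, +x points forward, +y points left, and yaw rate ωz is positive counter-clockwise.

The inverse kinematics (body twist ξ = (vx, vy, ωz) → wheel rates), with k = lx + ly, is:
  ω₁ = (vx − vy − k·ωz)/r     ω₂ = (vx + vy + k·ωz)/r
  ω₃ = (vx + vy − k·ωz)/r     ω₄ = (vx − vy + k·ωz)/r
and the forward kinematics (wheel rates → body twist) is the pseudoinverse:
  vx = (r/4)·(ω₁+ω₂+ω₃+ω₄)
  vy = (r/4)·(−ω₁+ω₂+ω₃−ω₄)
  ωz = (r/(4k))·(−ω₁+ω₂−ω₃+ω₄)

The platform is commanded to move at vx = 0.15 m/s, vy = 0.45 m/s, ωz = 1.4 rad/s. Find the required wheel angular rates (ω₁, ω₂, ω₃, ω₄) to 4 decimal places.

(-9.8750, 13.6250, 1.3750, 2.3750)

k = lx + ly = 0.15 + 0.2 = 0.3500;  k·ωz = 0.3500·1.4 = 0.4900
ω₁ (FL) = (vx − vy − k·ωz)/r = -0.7900/0.08 = -9.8750
ω₂ (FR) = (vx + vy + k·ωz)/r = 1.0900/0.08 = 13.6250
ω₃ (RL) = (vx + vy − k·ωz)/r = 0.1100/0.08 = 1.3750
ω₄ (RR) = (vx − vy + k·ωz)/r = 0.1900/0.08 = 2.3750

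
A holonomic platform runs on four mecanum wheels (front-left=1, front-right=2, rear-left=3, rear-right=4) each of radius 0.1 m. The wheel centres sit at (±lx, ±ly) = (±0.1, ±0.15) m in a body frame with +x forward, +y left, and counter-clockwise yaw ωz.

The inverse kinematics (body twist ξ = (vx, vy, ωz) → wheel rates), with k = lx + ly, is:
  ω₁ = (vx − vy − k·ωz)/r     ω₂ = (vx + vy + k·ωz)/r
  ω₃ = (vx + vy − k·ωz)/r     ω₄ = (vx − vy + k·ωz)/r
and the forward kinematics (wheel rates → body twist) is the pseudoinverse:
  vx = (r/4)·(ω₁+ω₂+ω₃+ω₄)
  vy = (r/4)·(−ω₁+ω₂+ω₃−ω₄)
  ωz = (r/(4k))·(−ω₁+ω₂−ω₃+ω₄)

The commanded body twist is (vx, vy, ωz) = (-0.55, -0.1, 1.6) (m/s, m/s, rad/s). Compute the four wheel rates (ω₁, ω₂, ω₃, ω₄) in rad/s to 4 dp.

k = lx + ly = 0.1 + 0.15 = 0.2500;  k·ωz = 0.2500·1.6 = 0.4000
ω₁ (FL) = (vx − vy − k·ωz)/r = -0.8500/0.1 = -8.5000
ω₂ (FR) = (vx + vy + k·ωz)/r = -0.2500/0.1 = -2.5000
ω₃ (RL) = (vx + vy − k·ωz)/r = -1.0500/0.1 = -10.5000
ω₄ (RR) = (vx − vy + k·ωz)/r = -0.0500/0.1 = -0.5000

(-8.5000, -2.5000, -10.5000, -0.5000)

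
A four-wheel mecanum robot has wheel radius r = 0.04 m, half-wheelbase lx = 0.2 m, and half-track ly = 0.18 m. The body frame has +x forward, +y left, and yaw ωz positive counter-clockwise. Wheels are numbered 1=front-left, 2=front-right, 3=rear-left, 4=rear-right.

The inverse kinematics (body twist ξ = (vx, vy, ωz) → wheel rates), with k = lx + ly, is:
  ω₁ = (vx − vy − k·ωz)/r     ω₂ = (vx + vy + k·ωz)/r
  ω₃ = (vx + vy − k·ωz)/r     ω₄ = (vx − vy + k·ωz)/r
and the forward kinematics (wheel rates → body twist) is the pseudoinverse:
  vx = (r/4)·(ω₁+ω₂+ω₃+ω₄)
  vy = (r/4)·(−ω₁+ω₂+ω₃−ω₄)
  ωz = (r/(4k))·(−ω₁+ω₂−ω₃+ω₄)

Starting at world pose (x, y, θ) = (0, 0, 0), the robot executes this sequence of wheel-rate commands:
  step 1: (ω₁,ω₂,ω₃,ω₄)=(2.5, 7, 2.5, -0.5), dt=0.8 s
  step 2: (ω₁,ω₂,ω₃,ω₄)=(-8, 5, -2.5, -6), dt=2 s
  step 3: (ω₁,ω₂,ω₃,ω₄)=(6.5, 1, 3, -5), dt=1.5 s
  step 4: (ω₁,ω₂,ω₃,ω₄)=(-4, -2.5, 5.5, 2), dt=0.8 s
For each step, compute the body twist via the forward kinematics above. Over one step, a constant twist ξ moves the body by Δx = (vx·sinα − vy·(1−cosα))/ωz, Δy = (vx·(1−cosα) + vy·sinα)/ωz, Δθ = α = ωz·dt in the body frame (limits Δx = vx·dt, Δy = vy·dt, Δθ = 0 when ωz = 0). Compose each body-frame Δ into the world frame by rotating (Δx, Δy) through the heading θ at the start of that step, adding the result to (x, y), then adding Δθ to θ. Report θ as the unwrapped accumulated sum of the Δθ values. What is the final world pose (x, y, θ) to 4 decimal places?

(-0.1405, 0.4088, -0.0434)

step 1: ξ=(vx,vy,ωz)=(0.1150, 0.0750, 0.0395), dt=0.8 → body Δ=(0.0910, 0.0614, 0.0316) → world pose (0.0910, 0.0614, 0.0316)
step 2: ξ=(vx,vy,ωz)=(-0.1150, 0.1650, 0.2500), dt=2.0 → body Δ=(-0.3013, 0.2601, 0.5000) → world pose (-0.2184, 0.3119, 0.5316)
step 3: ξ=(vx,vy,ωz)=(0.0550, 0.0250, -0.3553), dt=1.5 → body Δ=(0.0884, 0.0143, -0.5329) → world pose (-0.1494, 0.3690, -0.0013)
step 4: ξ=(vx,vy,ωz)=(0.0100, 0.0500, -0.0526), dt=0.8 → body Δ=(0.0088, 0.0398, -0.0421) → world pose (-0.1405, 0.4088, -0.0434)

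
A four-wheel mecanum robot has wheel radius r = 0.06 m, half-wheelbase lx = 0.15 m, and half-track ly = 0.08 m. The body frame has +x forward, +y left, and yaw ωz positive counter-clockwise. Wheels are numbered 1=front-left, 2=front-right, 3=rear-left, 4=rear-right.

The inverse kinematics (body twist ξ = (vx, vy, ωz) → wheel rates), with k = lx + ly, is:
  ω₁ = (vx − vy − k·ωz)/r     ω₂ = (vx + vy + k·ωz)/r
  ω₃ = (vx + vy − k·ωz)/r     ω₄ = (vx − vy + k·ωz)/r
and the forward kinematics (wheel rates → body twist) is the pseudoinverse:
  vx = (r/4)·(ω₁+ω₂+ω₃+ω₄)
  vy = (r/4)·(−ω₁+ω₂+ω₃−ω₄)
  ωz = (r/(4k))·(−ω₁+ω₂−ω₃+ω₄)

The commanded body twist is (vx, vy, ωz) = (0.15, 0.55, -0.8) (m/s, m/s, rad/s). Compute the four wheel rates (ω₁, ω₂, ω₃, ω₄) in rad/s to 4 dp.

k = lx + ly = 0.15 + 0.08 = 0.2300;  k·ωz = 0.2300·-0.8 = -0.1840
ω₁ (FL) = (vx − vy − k·ωz)/r = -0.2160/0.06 = -3.6000
ω₂ (FR) = (vx + vy + k·ωz)/r = 0.5160/0.06 = 8.6000
ω₃ (RL) = (vx + vy − k·ωz)/r = 0.8840/0.06 = 14.7333
ω₄ (RR) = (vx − vy + k·ωz)/r = -0.5840/0.06 = -9.7333

(-3.6000, 8.6000, 14.7333, -9.7333)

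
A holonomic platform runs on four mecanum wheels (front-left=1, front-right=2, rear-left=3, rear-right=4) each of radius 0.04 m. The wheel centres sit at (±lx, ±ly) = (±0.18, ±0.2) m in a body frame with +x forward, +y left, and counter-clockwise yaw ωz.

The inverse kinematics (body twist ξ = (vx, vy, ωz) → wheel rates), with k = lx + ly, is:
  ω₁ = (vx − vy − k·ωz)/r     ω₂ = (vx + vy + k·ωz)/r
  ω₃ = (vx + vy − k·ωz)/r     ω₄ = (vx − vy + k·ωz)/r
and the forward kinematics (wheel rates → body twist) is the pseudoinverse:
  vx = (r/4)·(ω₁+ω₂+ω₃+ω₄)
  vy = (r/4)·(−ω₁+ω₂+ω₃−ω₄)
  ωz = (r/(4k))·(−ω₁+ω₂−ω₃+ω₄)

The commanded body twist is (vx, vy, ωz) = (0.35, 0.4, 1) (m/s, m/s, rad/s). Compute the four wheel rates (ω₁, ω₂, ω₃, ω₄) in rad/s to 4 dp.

k = lx + ly = 0.18 + 0.2 = 0.3800;  k·ωz = 0.3800·1 = 0.3800
ω₁ (FL) = (vx − vy − k·ωz)/r = -0.4300/0.04 = -10.7500
ω₂ (FR) = (vx + vy + k·ωz)/r = 1.1300/0.04 = 28.2500
ω₃ (RL) = (vx + vy − k·ωz)/r = 0.3700/0.04 = 9.2500
ω₄ (RR) = (vx − vy + k·ωz)/r = 0.3300/0.04 = 8.2500

(-10.7500, 28.2500, 9.2500, 8.2500)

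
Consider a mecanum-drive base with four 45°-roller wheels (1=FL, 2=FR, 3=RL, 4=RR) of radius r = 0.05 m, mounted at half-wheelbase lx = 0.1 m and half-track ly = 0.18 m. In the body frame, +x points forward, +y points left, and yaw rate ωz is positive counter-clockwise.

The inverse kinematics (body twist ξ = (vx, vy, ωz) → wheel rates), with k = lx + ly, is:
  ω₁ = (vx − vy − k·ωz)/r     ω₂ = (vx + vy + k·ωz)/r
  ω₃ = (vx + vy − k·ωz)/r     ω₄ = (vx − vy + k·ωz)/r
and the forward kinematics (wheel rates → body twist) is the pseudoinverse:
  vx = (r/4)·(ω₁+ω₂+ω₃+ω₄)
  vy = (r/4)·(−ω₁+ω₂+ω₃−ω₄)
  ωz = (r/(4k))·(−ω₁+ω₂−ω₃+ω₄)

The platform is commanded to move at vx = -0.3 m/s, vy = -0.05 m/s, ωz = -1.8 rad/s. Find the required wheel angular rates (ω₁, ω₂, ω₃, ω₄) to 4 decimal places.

(5.0800, -17.0800, 3.0800, -15.0800)

k = lx + ly = 0.1 + 0.18 = 0.2800;  k·ωz = 0.2800·-1.8 = -0.5040
ω₁ (FL) = (vx − vy − k·ωz)/r = 0.2540/0.05 = 5.0800
ω₂ (FR) = (vx + vy + k·ωz)/r = -0.8540/0.05 = -17.0800
ω₃ (RL) = (vx + vy − k·ωz)/r = 0.1540/0.05 = 3.0800
ω₄ (RR) = (vx − vy + k·ωz)/r = -0.7540/0.05 = -15.0800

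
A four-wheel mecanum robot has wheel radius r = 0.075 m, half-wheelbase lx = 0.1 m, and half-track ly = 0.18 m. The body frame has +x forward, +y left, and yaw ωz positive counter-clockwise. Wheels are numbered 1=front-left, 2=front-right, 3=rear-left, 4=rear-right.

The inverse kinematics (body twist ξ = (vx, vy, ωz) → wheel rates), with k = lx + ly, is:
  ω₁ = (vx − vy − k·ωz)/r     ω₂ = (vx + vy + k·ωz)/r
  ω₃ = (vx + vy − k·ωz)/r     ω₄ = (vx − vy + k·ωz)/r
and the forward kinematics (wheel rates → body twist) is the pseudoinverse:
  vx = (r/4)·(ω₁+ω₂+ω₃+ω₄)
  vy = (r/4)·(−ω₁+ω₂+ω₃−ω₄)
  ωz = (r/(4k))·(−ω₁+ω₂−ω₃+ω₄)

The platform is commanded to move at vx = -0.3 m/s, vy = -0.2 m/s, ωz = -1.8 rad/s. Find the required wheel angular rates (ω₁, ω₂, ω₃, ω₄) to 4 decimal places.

k = lx + ly = 0.1 + 0.18 = 0.2800;  k·ωz = 0.2800·-1.8 = -0.5040
ω₁ (FL) = (vx − vy − k·ωz)/r = 0.4040/0.075 = 5.3867
ω₂ (FR) = (vx + vy + k·ωz)/r = -1.0040/0.075 = -13.3867
ω₃ (RL) = (vx + vy − k·ωz)/r = 0.0040/0.075 = 0.0533
ω₄ (RR) = (vx − vy + k·ωz)/r = -0.6040/0.075 = -8.0533

(5.3867, -13.3867, 0.0533, -8.0533)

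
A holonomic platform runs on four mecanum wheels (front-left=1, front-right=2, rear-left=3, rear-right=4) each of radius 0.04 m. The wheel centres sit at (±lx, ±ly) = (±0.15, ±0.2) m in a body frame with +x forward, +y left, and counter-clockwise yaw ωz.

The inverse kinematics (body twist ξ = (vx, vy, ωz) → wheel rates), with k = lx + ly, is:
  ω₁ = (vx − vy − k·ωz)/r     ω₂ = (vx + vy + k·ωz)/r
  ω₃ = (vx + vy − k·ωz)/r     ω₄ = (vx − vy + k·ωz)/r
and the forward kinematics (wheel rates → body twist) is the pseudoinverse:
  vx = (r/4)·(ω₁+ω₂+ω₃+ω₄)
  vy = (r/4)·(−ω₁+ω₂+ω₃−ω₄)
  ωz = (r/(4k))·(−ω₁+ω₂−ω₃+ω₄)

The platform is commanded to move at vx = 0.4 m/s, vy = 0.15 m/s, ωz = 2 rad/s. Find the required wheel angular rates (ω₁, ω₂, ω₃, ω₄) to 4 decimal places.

(-11.2500, 31.2500, -3.7500, 23.7500)

k = lx + ly = 0.15 + 0.2 = 0.3500;  k·ωz = 0.3500·2 = 0.7000
ω₁ (FL) = (vx − vy − k·ωz)/r = -0.4500/0.04 = -11.2500
ω₂ (FR) = (vx + vy + k·ωz)/r = 1.2500/0.04 = 31.2500
ω₃ (RL) = (vx + vy − k·ωz)/r = -0.1500/0.04 = -3.7500
ω₄ (RR) = (vx − vy + k·ωz)/r = 0.9500/0.04 = 23.7500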